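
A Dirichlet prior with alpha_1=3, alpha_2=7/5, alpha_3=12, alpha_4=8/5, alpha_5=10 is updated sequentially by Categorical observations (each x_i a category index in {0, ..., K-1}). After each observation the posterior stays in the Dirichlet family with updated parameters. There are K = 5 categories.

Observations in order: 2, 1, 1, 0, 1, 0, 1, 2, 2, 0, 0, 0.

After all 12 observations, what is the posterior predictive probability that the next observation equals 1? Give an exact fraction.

27/200

obs 1: x=2 → posterior Dirichlet(3, 7/5, 13, 8/5, 10)
obs 2: x=1 → posterior Dirichlet(3, 12/5, 13, 8/5, 10)
obs 3: x=1 → posterior Dirichlet(3, 17/5, 13, 8/5, 10)
obs 4: x=0 → posterior Dirichlet(4, 17/5, 13, 8/5, 10)
obs 5: x=1 → posterior Dirichlet(4, 22/5, 13, 8/5, 10)
obs 6: x=0 → posterior Dirichlet(5, 22/5, 13, 8/5, 10)
obs 7: x=1 → posterior Dirichlet(5, 27/5, 13, 8/5, 10)
obs 8: x=2 → posterior Dirichlet(5, 27/5, 14, 8/5, 10)
obs 9: x=2 → posterior Dirichlet(5, 27/5, 15, 8/5, 10)
obs 10: x=0 → posterior Dirichlet(6, 27/5, 15, 8/5, 10)
obs 11: x=0 → posterior Dirichlet(7, 27/5, 15, 8/5, 10)
obs 12: x=0 → posterior Dirichlet(8, 27/5, 15, 8/5, 10)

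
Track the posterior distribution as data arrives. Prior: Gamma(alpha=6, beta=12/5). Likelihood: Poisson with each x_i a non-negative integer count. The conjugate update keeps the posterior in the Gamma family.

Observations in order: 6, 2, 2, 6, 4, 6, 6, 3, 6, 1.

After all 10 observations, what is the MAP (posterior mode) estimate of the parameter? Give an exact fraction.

obs 1: x=6 → posterior Gamma(12, 17/5)
obs 2: x=2 → posterior Gamma(14, 22/5)
obs 3: x=2 → posterior Gamma(16, 27/5)
obs 4: x=6 → posterior Gamma(22, 32/5)
obs 5: x=4 → posterior Gamma(26, 37/5)
obs 6: x=6 → posterior Gamma(32, 42/5)
obs 7: x=6 → posterior Gamma(38, 47/5)
obs 8: x=3 → posterior Gamma(41, 52/5)
obs 9: x=6 → posterior Gamma(47, 57/5)
obs 10: x=1 → posterior Gamma(48, 62/5)

235/62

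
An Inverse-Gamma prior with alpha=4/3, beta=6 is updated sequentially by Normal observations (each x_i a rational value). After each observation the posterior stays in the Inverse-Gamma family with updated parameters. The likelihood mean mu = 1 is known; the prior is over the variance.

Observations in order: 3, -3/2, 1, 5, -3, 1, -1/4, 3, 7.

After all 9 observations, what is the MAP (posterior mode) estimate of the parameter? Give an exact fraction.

obs 1: x=3 → posterior Inverse-Gamma(11/6, 8)
obs 2: x=-3/2 → posterior Inverse-Gamma(7/3, 89/8)
obs 3: x=1 → posterior Inverse-Gamma(17/6, 89/8)
obs 4: x=5 → posterior Inverse-Gamma(10/3, 153/8)
obs 5: x=-3 → posterior Inverse-Gamma(23/6, 217/8)
obs 6: x=1 → posterior Inverse-Gamma(13/3, 217/8)
obs 7: x=-1/4 → posterior Inverse-Gamma(29/6, 893/32)
obs 8: x=3 → posterior Inverse-Gamma(16/3, 957/32)
obs 9: x=7 → posterior Inverse-Gamma(35/6, 1533/32)

4599/656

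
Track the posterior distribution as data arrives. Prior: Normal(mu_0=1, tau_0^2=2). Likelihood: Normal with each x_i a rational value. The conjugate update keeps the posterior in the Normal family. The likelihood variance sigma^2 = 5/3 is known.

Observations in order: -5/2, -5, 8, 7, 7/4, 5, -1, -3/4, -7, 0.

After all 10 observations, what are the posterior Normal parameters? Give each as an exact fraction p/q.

obs 1: x=-5/2 → posterior Normal(-10/11, 10/11)
obs 2: x=-5 → posterior Normal(-40/17, 10/17)
obs 3: x=8 → posterior Normal(8/23, 10/23)
obs 4: x=7 → posterior Normal(50/29, 10/29)
obs 5: x=7/4 → posterior Normal(121/70, 2/7)
obs 6: x=5 → posterior Normal(181/82, 10/41)
obs 7: x=-1 → posterior Normal(169/94, 10/47)
obs 8: x=-3/4 → posterior Normal(80/53, 10/53)
obs 9: x=-7 → posterior Normal(38/59, 10/59)
obs 10: x=0 → posterior Normal(38/65, 2/13)

mu_0=38/65, tau_0^2=2/13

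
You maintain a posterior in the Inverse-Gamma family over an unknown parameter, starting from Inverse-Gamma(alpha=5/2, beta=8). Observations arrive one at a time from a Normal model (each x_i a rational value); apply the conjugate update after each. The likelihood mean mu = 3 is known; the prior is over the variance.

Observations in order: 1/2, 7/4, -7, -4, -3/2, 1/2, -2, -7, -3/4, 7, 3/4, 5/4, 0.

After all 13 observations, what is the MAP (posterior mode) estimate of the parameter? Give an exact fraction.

obs 1: x=1/2 → posterior Inverse-Gamma(3, 89/8)
obs 2: x=7/4 → posterior Inverse-Gamma(7/2, 381/32)
obs 3: x=-7 → posterior Inverse-Gamma(4, 1981/32)
obs 4: x=-4 → posterior Inverse-Gamma(9/2, 2765/32)
obs 5: x=-3/2 → posterior Inverse-Gamma(5, 3089/32)
obs 6: x=1/2 → posterior Inverse-Gamma(11/2, 3189/32)
obs 7: x=-2 → posterior Inverse-Gamma(6, 3589/32)
obs 8: x=-7 → posterior Inverse-Gamma(13/2, 5189/32)
obs 9: x=-3/4 → posterior Inverse-Gamma(7, 2707/16)
obs 10: x=7 → posterior Inverse-Gamma(15/2, 2835/16)
obs 11: x=3/4 → posterior Inverse-Gamma(8, 5751/32)
obs 12: x=5/4 → posterior Inverse-Gamma(17/2, 725/4)
obs 13: x=0 → posterior Inverse-Gamma(9, 743/4)

743/40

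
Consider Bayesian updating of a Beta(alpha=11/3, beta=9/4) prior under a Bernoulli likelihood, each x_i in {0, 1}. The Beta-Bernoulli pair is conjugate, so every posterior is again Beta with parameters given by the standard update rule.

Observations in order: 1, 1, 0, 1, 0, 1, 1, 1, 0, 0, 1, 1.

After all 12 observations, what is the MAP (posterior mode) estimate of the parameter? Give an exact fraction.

obs 1: x=1 → posterior Beta(14/3, 9/4)
obs 2: x=1 → posterior Beta(17/3, 9/4)
obs 3: x=0 → posterior Beta(17/3, 13/4)
obs 4: x=1 → posterior Beta(20/3, 13/4)
obs 5: x=0 → posterior Beta(20/3, 17/4)
obs 6: x=1 → posterior Beta(23/3, 17/4)
obs 7: x=1 → posterior Beta(26/3, 17/4)
obs 8: x=1 → posterior Beta(29/3, 17/4)
obs 9: x=0 → posterior Beta(29/3, 21/4)
obs 10: x=0 → posterior Beta(29/3, 25/4)
obs 11: x=1 → posterior Beta(32/3, 25/4)
obs 12: x=1 → posterior Beta(35/3, 25/4)

128/191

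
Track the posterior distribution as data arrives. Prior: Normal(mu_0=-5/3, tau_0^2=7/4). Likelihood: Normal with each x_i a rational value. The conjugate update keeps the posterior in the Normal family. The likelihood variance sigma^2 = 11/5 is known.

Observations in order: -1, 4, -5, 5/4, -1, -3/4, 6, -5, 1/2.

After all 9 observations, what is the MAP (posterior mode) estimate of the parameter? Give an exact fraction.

-325/1077

obs 1: x=-1 → posterior Normal(-325/237, 77/79)
obs 2: x=4 → posterior Normal(5/18, 77/114)
obs 3: x=-5 → posterior Normal(-430/447, 77/149)
obs 4: x=5/4 → posterior Normal(-1195/2208, 77/184)
obs 5: x=-1 → posterior Normal(-1615/2628, 77/219)
obs 6: x=-3/4 → posterior Normal(-965/1524, 77/254)
obs 7: x=6 → posterior Normal(295/1734, 77/289)
obs 8: x=-5 → posterior Normal(-755/1944, 77/324)
obs 9: x=1/2 → posterior Normal(-325/1077, 77/359)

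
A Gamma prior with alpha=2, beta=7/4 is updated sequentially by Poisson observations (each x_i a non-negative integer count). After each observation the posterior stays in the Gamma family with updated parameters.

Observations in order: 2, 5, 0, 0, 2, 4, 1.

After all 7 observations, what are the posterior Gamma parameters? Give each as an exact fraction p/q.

obs 1: x=2 → posterior Gamma(4, 11/4)
obs 2: x=5 → posterior Gamma(9, 15/4)
obs 3: x=0 → posterior Gamma(9, 19/4)
obs 4: x=0 → posterior Gamma(9, 23/4)
obs 5: x=2 → posterior Gamma(11, 27/4)
obs 6: x=4 → posterior Gamma(15, 31/4)
obs 7: x=1 → posterior Gamma(16, 35/4)

alpha=16, beta=35/4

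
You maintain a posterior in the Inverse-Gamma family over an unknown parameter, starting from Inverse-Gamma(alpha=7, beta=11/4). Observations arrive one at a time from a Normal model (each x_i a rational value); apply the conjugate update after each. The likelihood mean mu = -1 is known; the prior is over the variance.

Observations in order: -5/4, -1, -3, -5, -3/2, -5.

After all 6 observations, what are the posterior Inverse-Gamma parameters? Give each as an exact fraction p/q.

alpha=10, beta=669/32

obs 1: x=-5/4 → posterior Inverse-Gamma(15/2, 89/32)
obs 2: x=-1 → posterior Inverse-Gamma(8, 89/32)
obs 3: x=-3 → posterior Inverse-Gamma(17/2, 153/32)
obs 4: x=-5 → posterior Inverse-Gamma(9, 409/32)
obs 5: x=-3/2 → posterior Inverse-Gamma(19/2, 413/32)
obs 6: x=-5 → posterior Inverse-Gamma(10, 669/32)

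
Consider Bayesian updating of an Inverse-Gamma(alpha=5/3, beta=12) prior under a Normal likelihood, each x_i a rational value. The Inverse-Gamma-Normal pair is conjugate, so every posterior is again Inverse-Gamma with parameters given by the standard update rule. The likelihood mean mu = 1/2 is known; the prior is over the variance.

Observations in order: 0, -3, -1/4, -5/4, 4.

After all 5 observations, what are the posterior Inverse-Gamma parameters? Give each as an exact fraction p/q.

alpha=25/6, beta=419/16

obs 1: x=0 → posterior Inverse-Gamma(13/6, 97/8)
obs 2: x=-3 → posterior Inverse-Gamma(8/3, 73/4)
obs 3: x=-1/4 → posterior Inverse-Gamma(19/6, 593/32)
obs 4: x=-5/4 → posterior Inverse-Gamma(11/3, 321/16)
obs 5: x=4 → posterior Inverse-Gamma(25/6, 419/16)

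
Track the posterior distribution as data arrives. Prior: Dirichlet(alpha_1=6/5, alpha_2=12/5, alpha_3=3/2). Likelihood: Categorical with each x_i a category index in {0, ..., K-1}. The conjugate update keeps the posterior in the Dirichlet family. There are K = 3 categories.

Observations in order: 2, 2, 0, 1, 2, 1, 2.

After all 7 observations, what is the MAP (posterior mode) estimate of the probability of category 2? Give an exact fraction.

45/91

obs 1: x=2 → posterior Dirichlet(6/5, 12/5, 5/2)
obs 2: x=2 → posterior Dirichlet(6/5, 12/5, 7/2)
obs 3: x=0 → posterior Dirichlet(11/5, 12/5, 7/2)
obs 4: x=1 → posterior Dirichlet(11/5, 17/5, 7/2)
obs 5: x=2 → posterior Dirichlet(11/5, 17/5, 9/2)
obs 6: x=1 → posterior Dirichlet(11/5, 22/5, 9/2)
obs 7: x=2 → posterior Dirichlet(11/5, 22/5, 11/2)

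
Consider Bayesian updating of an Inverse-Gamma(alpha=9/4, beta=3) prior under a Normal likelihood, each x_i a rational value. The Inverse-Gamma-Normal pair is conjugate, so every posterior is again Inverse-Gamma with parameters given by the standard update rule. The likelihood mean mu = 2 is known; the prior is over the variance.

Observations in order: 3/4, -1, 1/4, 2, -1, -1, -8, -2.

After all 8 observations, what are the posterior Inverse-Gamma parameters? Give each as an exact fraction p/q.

obs 1: x=3/4 → posterior Inverse-Gamma(11/4, 121/32)
obs 2: x=-1 → posterior Inverse-Gamma(13/4, 265/32)
obs 3: x=1/4 → posterior Inverse-Gamma(15/4, 157/16)
obs 4: x=2 → posterior Inverse-Gamma(17/4, 157/16)
obs 5: x=-1 → posterior Inverse-Gamma(19/4, 229/16)
obs 6: x=-1 → posterior Inverse-Gamma(21/4, 301/16)
obs 7: x=-8 → posterior Inverse-Gamma(23/4, 1101/16)
obs 8: x=-2 → posterior Inverse-Gamma(25/4, 1229/16)

alpha=25/4, beta=1229/16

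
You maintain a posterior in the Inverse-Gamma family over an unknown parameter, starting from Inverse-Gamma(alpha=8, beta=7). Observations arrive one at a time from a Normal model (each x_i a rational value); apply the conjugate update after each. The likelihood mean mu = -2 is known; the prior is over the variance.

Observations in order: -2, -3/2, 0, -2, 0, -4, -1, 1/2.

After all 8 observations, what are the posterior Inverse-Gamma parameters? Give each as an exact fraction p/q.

alpha=12, beta=67/4

obs 1: x=-2 → posterior Inverse-Gamma(17/2, 7)
obs 2: x=-3/2 → posterior Inverse-Gamma(9, 57/8)
obs 3: x=0 → posterior Inverse-Gamma(19/2, 73/8)
obs 4: x=-2 → posterior Inverse-Gamma(10, 73/8)
obs 5: x=0 → posterior Inverse-Gamma(21/2, 89/8)
obs 6: x=-4 → posterior Inverse-Gamma(11, 105/8)
obs 7: x=-1 → posterior Inverse-Gamma(23/2, 109/8)
obs 8: x=1/2 → posterior Inverse-Gamma(12, 67/4)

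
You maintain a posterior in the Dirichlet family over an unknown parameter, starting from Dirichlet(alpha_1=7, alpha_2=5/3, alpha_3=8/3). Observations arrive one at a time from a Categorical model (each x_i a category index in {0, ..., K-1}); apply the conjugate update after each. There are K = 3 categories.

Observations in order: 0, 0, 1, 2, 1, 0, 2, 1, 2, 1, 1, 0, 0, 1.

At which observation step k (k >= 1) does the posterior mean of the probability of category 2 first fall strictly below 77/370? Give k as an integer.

obs 1: x=0 → posterior Dirichlet(8, 5/3, 8/3)
obs 2: x=0 → posterior Dirichlet(9, 5/3, 8/3)
obs 3: x=1 → posterior Dirichlet(9, 8/3, 8/3)
obs 4: x=2 → posterior Dirichlet(9, 8/3, 11/3)
obs 5: x=1 → posterior Dirichlet(9, 11/3, 11/3)
obs 6: x=0 → posterior Dirichlet(10, 11/3, 11/3)
obs 7: x=2 → posterior Dirichlet(10, 11/3, 14/3)
obs 8: x=1 → posterior Dirichlet(10, 14/3, 14/3)
obs 9: x=2 → posterior Dirichlet(10, 14/3, 17/3)
obs 10: x=1 → posterior Dirichlet(10, 17/3, 17/3)
obs 11: x=1 → posterior Dirichlet(10, 20/3, 17/3)
obs 12: x=0 → posterior Dirichlet(11, 20/3, 17/3)
obs 13: x=0 → posterior Dirichlet(12, 20/3, 17/3)
obs 14: x=1 → posterior Dirichlet(12, 23/3, 17/3)

k = 2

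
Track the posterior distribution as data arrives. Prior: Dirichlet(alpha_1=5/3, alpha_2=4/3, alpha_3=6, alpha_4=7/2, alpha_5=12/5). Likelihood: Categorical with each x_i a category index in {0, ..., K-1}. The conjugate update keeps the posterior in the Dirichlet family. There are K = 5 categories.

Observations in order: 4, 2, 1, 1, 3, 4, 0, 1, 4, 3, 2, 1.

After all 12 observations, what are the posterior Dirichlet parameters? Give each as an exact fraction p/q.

obs 1: x=4 → posterior Dirichlet(5/3, 4/3, 6, 7/2, 17/5)
obs 2: x=2 → posterior Dirichlet(5/3, 4/3, 7, 7/2, 17/5)
obs 3: x=1 → posterior Dirichlet(5/3, 7/3, 7, 7/2, 17/5)
obs 4: x=1 → posterior Dirichlet(5/3, 10/3, 7, 7/2, 17/5)
obs 5: x=3 → posterior Dirichlet(5/3, 10/3, 7, 9/2, 17/5)
obs 6: x=4 → posterior Dirichlet(5/3, 10/3, 7, 9/2, 22/5)
obs 7: x=0 → posterior Dirichlet(8/3, 10/3, 7, 9/2, 22/5)
obs 8: x=1 → posterior Dirichlet(8/3, 13/3, 7, 9/2, 22/5)
obs 9: x=4 → posterior Dirichlet(8/3, 13/3, 7, 9/2, 27/5)
obs 10: x=3 → posterior Dirichlet(8/3, 13/3, 7, 11/2, 27/5)
obs 11: x=2 → posterior Dirichlet(8/3, 13/3, 8, 11/2, 27/5)
obs 12: x=1 → posterior Dirichlet(8/3, 16/3, 8, 11/2, 27/5)

alpha_1=8/3, alpha_2=16/3, alpha_3=8, alpha_4=11/2, alpha_5=27/5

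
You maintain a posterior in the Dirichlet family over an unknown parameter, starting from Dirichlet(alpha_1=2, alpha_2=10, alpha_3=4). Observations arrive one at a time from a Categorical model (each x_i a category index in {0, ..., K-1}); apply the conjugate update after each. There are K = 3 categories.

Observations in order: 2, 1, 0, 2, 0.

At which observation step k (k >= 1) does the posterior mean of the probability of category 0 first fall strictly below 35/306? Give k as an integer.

k = 2

obs 1: x=2 → posterior Dirichlet(2, 10, 5)
obs 2: x=1 → posterior Dirichlet(2, 11, 5)
obs 3: x=0 → posterior Dirichlet(3, 11, 5)
obs 4: x=2 → posterior Dirichlet(3, 11, 6)
obs 5: x=0 → posterior Dirichlet(4, 11, 6)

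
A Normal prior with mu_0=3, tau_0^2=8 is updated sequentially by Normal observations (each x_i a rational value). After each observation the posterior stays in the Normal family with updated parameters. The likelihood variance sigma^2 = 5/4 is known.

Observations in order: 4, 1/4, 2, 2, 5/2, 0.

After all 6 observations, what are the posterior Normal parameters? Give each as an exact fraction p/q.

mu_0=359/197, tau_0^2=40/197

obs 1: x=4 → posterior Normal(143/37, 40/37)
obs 2: x=1/4 → posterior Normal(151/69, 40/69)
obs 3: x=2 → posterior Normal(215/101, 40/101)
obs 4: x=2 → posterior Normal(279/133, 40/133)
obs 5: x=5/2 → posterior Normal(359/165, 8/33)
obs 6: x=0 → posterior Normal(359/197, 40/197)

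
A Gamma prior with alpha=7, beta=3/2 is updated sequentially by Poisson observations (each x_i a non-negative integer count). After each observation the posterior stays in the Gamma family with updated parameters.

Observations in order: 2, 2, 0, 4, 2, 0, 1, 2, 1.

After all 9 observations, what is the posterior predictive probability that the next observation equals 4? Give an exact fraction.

obs 1: x=2 → posterior Gamma(9, 5/2)
obs 2: x=2 → posterior Gamma(11, 7/2)
obs 3: x=0 → posterior Gamma(11, 9/2)
obs 4: x=4 → posterior Gamma(15, 11/2)
obs 5: x=2 → posterior Gamma(17, 13/2)
obs 6: x=0 → posterior Gamma(17, 15/2)
obs 7: x=1 → posterior Gamma(18, 17/2)
obs 8: x=2 → posterior Gamma(20, 19/2)
obs 9: x=1 → posterior Gamma(21, 21/2)

43188403239909182798049271720032/480250763996501976790165756943041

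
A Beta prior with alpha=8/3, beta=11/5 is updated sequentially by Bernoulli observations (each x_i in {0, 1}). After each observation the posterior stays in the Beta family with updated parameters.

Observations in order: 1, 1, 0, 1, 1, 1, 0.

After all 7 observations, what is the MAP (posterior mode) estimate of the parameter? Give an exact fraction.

25/37

obs 1: x=1 → posterior Beta(11/3, 11/5)
obs 2: x=1 → posterior Beta(14/3, 11/5)
obs 3: x=0 → posterior Beta(14/3, 16/5)
obs 4: x=1 → posterior Beta(17/3, 16/5)
obs 5: x=1 → posterior Beta(20/3, 16/5)
obs 6: x=1 → posterior Beta(23/3, 16/5)
obs 7: x=0 → posterior Beta(23/3, 21/5)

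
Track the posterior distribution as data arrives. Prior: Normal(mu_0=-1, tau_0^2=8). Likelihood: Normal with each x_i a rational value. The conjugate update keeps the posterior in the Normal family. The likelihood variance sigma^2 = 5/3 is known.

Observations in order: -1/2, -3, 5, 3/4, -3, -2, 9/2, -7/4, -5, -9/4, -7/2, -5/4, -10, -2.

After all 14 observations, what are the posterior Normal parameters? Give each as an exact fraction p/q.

obs 1: x=-1/2 → posterior Normal(-17/29, 40/29)
obs 2: x=-3 → posterior Normal(-89/53, 40/53)
obs 3: x=5 → posterior Normal(31/77, 40/77)
obs 4: x=3/4 → posterior Normal(49/101, 40/101)
obs 5: x=-3 → posterior Normal(-23/125, 8/25)
obs 6: x=-2 → posterior Normal(-71/149, 40/149)
obs 7: x=9/2 → posterior Normal(37/173, 40/173)
obs 8: x=-7/4 → posterior Normal(-5/197, 40/197)
obs 9: x=-5 → posterior Normal(-125/221, 40/221)
obs 10: x=-9/4 → posterior Normal(-179/245, 8/49)
obs 11: x=-7/2 → posterior Normal(-263/269, 40/269)
obs 12: x=-5/4 → posterior Normal(-1, 40/293)
obs 13: x=-10 → posterior Normal(-533/317, 40/317)
obs 14: x=-2 → posterior Normal(-581/341, 40/341)

mu_0=-581/341, tau_0^2=40/341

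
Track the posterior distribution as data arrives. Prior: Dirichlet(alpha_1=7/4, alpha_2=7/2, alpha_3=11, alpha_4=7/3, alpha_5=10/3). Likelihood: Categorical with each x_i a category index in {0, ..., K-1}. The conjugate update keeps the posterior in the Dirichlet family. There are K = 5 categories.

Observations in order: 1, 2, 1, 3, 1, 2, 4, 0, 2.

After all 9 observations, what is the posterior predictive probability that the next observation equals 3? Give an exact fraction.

40/371

obs 1: x=1 → posterior Dirichlet(7/4, 9/2, 11, 7/3, 10/3)
obs 2: x=2 → posterior Dirichlet(7/4, 9/2, 12, 7/3, 10/3)
obs 3: x=1 → posterior Dirichlet(7/4, 11/2, 12, 7/3, 10/3)
obs 4: x=3 → posterior Dirichlet(7/4, 11/2, 12, 10/3, 10/3)
obs 5: x=1 → posterior Dirichlet(7/4, 13/2, 12, 10/3, 10/3)
obs 6: x=2 → posterior Dirichlet(7/4, 13/2, 13, 10/3, 10/3)
obs 7: x=4 → posterior Dirichlet(7/4, 13/2, 13, 10/3, 13/3)
obs 8: x=0 → posterior Dirichlet(11/4, 13/2, 13, 10/3, 13/3)
obs 9: x=2 → posterior Dirichlet(11/4, 13/2, 14, 10/3, 13/3)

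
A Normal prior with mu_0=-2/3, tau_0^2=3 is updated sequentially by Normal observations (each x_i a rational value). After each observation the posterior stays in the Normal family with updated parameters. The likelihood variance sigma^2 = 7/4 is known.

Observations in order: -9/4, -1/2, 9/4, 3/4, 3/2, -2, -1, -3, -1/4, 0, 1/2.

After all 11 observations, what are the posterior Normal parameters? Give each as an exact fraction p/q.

obs 1: x=-9/4 → posterior Normal(-5/3, 21/19)
obs 2: x=-1/2 → posterior Normal(-113/93, 21/31)
obs 3: x=9/4 → posterior Normal(-32/129, 21/43)
obs 4: x=3/4 → posterior Normal(-1/33, 21/55)
obs 5: x=3/2 → posterior Normal(49/201, 21/67)
obs 6: x=-2 → posterior Normal(-23/237, 21/79)
obs 7: x=-1 → posterior Normal(-59/273, 3/13)
obs 8: x=-3 → posterior Normal(-167/309, 21/103)
obs 9: x=-1/4 → posterior Normal(-176/345, 21/115)
obs 10: x=0 → posterior Normal(-176/381, 21/127)
obs 11: x=1/2 → posterior Normal(-158/417, 21/139)

mu_0=-158/417, tau_0^2=21/139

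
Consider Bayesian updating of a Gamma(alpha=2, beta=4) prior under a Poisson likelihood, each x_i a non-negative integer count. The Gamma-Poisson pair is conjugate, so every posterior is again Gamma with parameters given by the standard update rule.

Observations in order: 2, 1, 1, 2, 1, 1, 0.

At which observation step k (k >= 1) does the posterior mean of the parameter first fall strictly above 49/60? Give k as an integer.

obs 1: x=2 → posterior Gamma(4, 5)
obs 2: x=1 → posterior Gamma(5, 6)
obs 3: x=1 → posterior Gamma(6, 7)
obs 4: x=2 → posterior Gamma(8, 8)
obs 5: x=1 → posterior Gamma(9, 9)
obs 6: x=1 → posterior Gamma(10, 10)
obs 7: x=0 → posterior Gamma(10, 11)

k = 2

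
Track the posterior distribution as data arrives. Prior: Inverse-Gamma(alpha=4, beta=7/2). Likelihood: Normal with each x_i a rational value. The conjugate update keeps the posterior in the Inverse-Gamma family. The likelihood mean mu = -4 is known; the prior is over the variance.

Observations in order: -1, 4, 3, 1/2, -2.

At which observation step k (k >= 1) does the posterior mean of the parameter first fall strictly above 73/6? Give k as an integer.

k = 3

obs 1: x=-1 → posterior Inverse-Gamma(9/2, 8)
obs 2: x=4 → posterior Inverse-Gamma(5, 40)
obs 3: x=3 → posterior Inverse-Gamma(11/2, 129/2)
obs 4: x=1/2 → posterior Inverse-Gamma(6, 597/8)
obs 5: x=-2 → posterior Inverse-Gamma(13/2, 613/8)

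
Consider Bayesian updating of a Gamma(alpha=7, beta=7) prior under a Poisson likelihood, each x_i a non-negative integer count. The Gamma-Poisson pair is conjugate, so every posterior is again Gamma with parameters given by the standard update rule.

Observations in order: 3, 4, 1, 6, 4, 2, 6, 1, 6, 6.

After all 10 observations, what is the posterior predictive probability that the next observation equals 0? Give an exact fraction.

398703807810572411498315063055075847178723756123452198369/5527582519632621521435154553222010897486378641900619956224

obs 1: x=3 → posterior Gamma(10, 8)
obs 2: x=4 → posterior Gamma(14, 9)
obs 3: x=1 → posterior Gamma(15, 10)
obs 4: x=6 → posterior Gamma(21, 11)
obs 5: x=4 → posterior Gamma(25, 12)
obs 6: x=2 → posterior Gamma(27, 13)
obs 7: x=6 → posterior Gamma(33, 14)
obs 8: x=1 → posterior Gamma(34, 15)
obs 9: x=6 → posterior Gamma(40, 16)
obs 10: x=6 → posterior Gamma(46, 17)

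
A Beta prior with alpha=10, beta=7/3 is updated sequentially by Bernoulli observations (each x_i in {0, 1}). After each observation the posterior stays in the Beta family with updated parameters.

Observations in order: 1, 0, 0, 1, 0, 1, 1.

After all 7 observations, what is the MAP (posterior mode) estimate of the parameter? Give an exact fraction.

3/4

obs 1: x=1 → posterior Beta(11, 7/3)
obs 2: x=0 → posterior Beta(11, 10/3)
obs 3: x=0 → posterior Beta(11, 13/3)
obs 4: x=1 → posterior Beta(12, 13/3)
obs 5: x=0 → posterior Beta(12, 16/3)
obs 6: x=1 → posterior Beta(13, 16/3)
obs 7: x=1 → posterior Beta(14, 16/3)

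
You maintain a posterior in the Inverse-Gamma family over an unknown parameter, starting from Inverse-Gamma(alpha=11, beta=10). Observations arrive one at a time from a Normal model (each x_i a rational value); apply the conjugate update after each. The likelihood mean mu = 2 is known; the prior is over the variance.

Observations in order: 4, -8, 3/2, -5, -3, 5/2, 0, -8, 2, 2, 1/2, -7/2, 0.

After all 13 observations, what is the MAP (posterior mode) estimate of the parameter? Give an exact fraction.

339/37

obs 1: x=4 → posterior Inverse-Gamma(23/2, 12)
obs 2: x=-8 → posterior Inverse-Gamma(12, 62)
obs 3: x=3/2 → posterior Inverse-Gamma(25/2, 497/8)
obs 4: x=-5 → posterior Inverse-Gamma(13, 693/8)
obs 5: x=-3 → posterior Inverse-Gamma(27/2, 793/8)
obs 6: x=5/2 → posterior Inverse-Gamma(14, 397/4)
obs 7: x=0 → posterior Inverse-Gamma(29/2, 405/4)
obs 8: x=-8 → posterior Inverse-Gamma(15, 605/4)
obs 9: x=2 → posterior Inverse-Gamma(31/2, 605/4)
obs 10: x=2 → posterior Inverse-Gamma(16, 605/4)
obs 11: x=1/2 → posterior Inverse-Gamma(33/2, 1219/8)
obs 12: x=-7/2 → posterior Inverse-Gamma(17, 335/2)
obs 13: x=0 → posterior Inverse-Gamma(35/2, 339/2)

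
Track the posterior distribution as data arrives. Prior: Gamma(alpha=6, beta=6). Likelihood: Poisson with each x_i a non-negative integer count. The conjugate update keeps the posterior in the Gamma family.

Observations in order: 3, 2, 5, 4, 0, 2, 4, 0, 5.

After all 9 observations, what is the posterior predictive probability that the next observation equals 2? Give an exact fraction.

obs 1: x=3 → posterior Gamma(9, 7)
obs 2: x=2 → posterior Gamma(11, 8)
obs 3: x=5 → posterior Gamma(16, 9)
obs 4: x=4 → posterior Gamma(20, 10)
obs 5: x=0 → posterior Gamma(20, 11)
obs 6: x=2 → posterior Gamma(22, 12)
obs 7: x=4 → posterior Gamma(26, 13)
obs 8: x=0 → posterior Gamma(26, 14)
obs 9: x=5 → posterior Gamma(31, 15)

89164242543291100300848484039306640625/340282366920938463463374607431768211456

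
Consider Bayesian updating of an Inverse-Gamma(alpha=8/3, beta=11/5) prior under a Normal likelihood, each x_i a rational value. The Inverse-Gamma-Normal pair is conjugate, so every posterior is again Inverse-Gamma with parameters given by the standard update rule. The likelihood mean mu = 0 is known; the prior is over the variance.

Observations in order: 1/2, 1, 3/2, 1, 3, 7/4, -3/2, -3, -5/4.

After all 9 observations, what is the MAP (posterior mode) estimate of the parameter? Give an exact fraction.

579/280

obs 1: x=1/2 → posterior Inverse-Gamma(19/6, 93/40)
obs 2: x=1 → posterior Inverse-Gamma(11/3, 113/40)
obs 3: x=3/2 → posterior Inverse-Gamma(25/6, 79/20)
obs 4: x=1 → posterior Inverse-Gamma(14/3, 89/20)
obs 5: x=3 → posterior Inverse-Gamma(31/6, 179/20)
obs 6: x=7/4 → posterior Inverse-Gamma(17/3, 1677/160)
obs 7: x=-3/2 → posterior Inverse-Gamma(37/6, 1857/160)
obs 8: x=-3 → posterior Inverse-Gamma(20/3, 2577/160)
obs 9: x=-5/4 → posterior Inverse-Gamma(43/6, 1351/80)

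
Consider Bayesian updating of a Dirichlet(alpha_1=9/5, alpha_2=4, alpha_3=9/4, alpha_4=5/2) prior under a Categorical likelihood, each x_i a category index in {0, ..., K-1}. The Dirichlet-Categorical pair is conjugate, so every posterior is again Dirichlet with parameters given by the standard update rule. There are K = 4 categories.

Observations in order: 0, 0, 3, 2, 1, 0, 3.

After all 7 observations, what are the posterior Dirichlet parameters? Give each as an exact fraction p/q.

obs 1: x=0 → posterior Dirichlet(14/5, 4, 9/4, 5/2)
obs 2: x=0 → posterior Dirichlet(19/5, 4, 9/4, 5/2)
obs 3: x=3 → posterior Dirichlet(19/5, 4, 9/4, 7/2)
obs 4: x=2 → posterior Dirichlet(19/5, 4, 13/4, 7/2)
obs 5: x=1 → posterior Dirichlet(19/5, 5, 13/4, 7/2)
obs 6: x=0 → posterior Dirichlet(24/5, 5, 13/4, 7/2)
obs 7: x=3 → posterior Dirichlet(24/5, 5, 13/4, 9/2)

alpha_1=24/5, alpha_2=5, alpha_3=13/4, alpha_4=9/2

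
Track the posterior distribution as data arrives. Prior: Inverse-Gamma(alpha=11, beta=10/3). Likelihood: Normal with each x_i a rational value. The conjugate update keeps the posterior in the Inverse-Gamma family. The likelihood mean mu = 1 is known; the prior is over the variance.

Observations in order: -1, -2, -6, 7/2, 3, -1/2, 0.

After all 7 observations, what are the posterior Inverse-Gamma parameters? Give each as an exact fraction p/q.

alpha=29/2, beta=493/12

obs 1: x=-1 → posterior Inverse-Gamma(23/2, 16/3)
obs 2: x=-2 → posterior Inverse-Gamma(12, 59/6)
obs 3: x=-6 → posterior Inverse-Gamma(25/2, 103/3)
obs 4: x=7/2 → posterior Inverse-Gamma(13, 899/24)
obs 5: x=3 → posterior Inverse-Gamma(27/2, 947/24)
obs 6: x=-1/2 → posterior Inverse-Gamma(14, 487/12)
obs 7: x=0 → posterior Inverse-Gamma(29/2, 493/12)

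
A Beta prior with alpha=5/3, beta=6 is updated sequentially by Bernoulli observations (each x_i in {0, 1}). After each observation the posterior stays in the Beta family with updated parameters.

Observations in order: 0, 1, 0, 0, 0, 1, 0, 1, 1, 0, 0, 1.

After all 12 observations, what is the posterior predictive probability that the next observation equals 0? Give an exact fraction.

39/59

obs 1: x=0 → posterior Beta(5/3, 7)
obs 2: x=1 → posterior Beta(8/3, 7)
obs 3: x=0 → posterior Beta(8/3, 8)
obs 4: x=0 → posterior Beta(8/3, 9)
obs 5: x=0 → posterior Beta(8/3, 10)
obs 6: x=1 → posterior Beta(11/3, 10)
obs 7: x=0 → posterior Beta(11/3, 11)
obs 8: x=1 → posterior Beta(14/3, 11)
obs 9: x=1 → posterior Beta(17/3, 11)
obs 10: x=0 → posterior Beta(17/3, 12)
obs 11: x=0 → posterior Beta(17/3, 13)
obs 12: x=1 → posterior Beta(20/3, 13)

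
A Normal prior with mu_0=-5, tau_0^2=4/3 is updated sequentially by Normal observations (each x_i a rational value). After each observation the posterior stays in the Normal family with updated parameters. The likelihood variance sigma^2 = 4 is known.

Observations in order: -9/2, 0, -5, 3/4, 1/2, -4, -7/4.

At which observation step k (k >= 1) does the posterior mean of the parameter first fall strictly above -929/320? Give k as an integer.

k = 7

obs 1: x=-9/2 → posterior Normal(-39/8, 1)
obs 2: x=0 → posterior Normal(-39/10, 4/5)
obs 3: x=-5 → posterior Normal(-49/12, 2/3)
obs 4: x=3/4 → posterior Normal(-95/28, 4/7)
obs 5: x=1/2 → posterior Normal(-93/32, 1/2)
obs 6: x=-4 → posterior Normal(-109/36, 4/9)
obs 7: x=-7/4 → posterior Normal(-29/10, 2/5)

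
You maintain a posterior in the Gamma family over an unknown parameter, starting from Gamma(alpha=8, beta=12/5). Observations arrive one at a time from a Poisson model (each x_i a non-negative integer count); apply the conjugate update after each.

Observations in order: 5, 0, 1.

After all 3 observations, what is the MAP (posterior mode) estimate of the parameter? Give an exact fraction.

obs 1: x=5 → posterior Gamma(13, 17/5)
obs 2: x=0 → posterior Gamma(13, 22/5)
obs 3: x=1 → posterior Gamma(14, 27/5)

65/27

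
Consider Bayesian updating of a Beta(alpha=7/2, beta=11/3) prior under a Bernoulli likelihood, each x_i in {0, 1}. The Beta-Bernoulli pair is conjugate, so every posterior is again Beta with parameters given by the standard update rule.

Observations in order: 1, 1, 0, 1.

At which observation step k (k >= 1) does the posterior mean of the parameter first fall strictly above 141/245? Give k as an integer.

k = 2

obs 1: x=1 → posterior Beta(9/2, 11/3)
obs 2: x=1 → posterior Beta(11/2, 11/3)
obs 3: x=0 → posterior Beta(11/2, 14/3)
obs 4: x=1 → posterior Beta(13/2, 14/3)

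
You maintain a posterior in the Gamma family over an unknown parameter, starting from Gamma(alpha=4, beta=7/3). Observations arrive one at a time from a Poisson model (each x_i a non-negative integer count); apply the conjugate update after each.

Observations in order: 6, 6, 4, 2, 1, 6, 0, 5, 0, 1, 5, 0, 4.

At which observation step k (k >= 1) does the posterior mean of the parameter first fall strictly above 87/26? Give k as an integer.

obs 1: x=6 → posterior Gamma(10, 10/3)
obs 2: x=6 → posterior Gamma(16, 13/3)
obs 3: x=4 → posterior Gamma(20, 16/3)
obs 4: x=2 → posterior Gamma(22, 19/3)
obs 5: x=1 → posterior Gamma(23, 22/3)
obs 6: x=6 → posterior Gamma(29, 25/3)
obs 7: x=0 → posterior Gamma(29, 28/3)
obs 8: x=5 → posterior Gamma(34, 31/3)
obs 9: x=0 → posterior Gamma(34, 34/3)
obs 10: x=1 → posterior Gamma(35, 37/3)
obs 11: x=5 → posterior Gamma(40, 40/3)
obs 12: x=0 → posterior Gamma(40, 43/3)
obs 13: x=4 → posterior Gamma(44, 46/3)

k = 2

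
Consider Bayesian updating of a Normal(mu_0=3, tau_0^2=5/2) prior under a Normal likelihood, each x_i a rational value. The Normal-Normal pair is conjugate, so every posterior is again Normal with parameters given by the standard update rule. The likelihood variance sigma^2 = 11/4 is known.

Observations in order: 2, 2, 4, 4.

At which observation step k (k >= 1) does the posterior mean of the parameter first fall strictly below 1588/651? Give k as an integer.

obs 1: x=2 → posterior Normal(53/21, 55/42)
obs 2: x=2 → posterior Normal(73/31, 55/62)
obs 3: x=4 → posterior Normal(113/41, 55/82)
obs 4: x=4 → posterior Normal(3, 55/102)

k = 2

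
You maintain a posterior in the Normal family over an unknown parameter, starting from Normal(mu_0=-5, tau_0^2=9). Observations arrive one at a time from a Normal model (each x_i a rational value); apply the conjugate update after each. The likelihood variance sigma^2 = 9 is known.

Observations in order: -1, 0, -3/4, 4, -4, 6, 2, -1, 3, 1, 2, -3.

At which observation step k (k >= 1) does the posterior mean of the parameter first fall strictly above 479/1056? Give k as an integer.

k = 11

obs 1: x=-1 → posterior Normal(-3, 9/2)
obs 2: x=0 → posterior Normal(-2, 3)
obs 3: x=-3/4 → posterior Normal(-27/16, 9/4)
obs 4: x=4 → posterior Normal(-11/20, 9/5)
obs 5: x=-4 → posterior Normal(-9/8, 3/2)
obs 6: x=6 → posterior Normal(-3/28, 9/7)
obs 7: x=2 → posterior Normal(5/32, 9/8)
obs 8: x=-1 → posterior Normal(1/36, 1)
obs 9: x=3 → posterior Normal(13/40, 9/10)
obs 10: x=1 → posterior Normal(17/44, 9/11)
obs 11: x=2 → posterior Normal(25/48, 3/4)
obs 12: x=-3 → posterior Normal(1/4, 9/13)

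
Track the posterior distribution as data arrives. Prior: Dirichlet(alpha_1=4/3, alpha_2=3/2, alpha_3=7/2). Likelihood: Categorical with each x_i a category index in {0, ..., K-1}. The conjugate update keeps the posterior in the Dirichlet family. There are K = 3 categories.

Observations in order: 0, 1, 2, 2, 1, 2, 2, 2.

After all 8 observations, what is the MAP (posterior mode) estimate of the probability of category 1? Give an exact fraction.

15/68

obs 1: x=0 → posterior Dirichlet(7/3, 3/2, 7/2)
obs 2: x=1 → posterior Dirichlet(7/3, 5/2, 7/2)
obs 3: x=2 → posterior Dirichlet(7/3, 5/2, 9/2)
obs 4: x=2 → posterior Dirichlet(7/3, 5/2, 11/2)
obs 5: x=1 → posterior Dirichlet(7/3, 7/2, 11/2)
obs 6: x=2 → posterior Dirichlet(7/3, 7/2, 13/2)
obs 7: x=2 → posterior Dirichlet(7/3, 7/2, 15/2)
obs 8: x=2 → posterior Dirichlet(7/3, 7/2, 17/2)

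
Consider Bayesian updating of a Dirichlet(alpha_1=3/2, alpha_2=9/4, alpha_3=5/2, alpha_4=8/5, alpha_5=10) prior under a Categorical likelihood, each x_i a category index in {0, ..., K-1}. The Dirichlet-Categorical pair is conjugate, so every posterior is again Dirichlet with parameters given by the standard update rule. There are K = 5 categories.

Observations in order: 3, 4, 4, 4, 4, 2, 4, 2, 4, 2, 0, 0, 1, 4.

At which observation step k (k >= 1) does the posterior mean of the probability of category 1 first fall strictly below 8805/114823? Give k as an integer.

obs 1: x=3 → posterior Dirichlet(3/2, 9/4, 5/2, 13/5, 10)
obs 2: x=4 → posterior Dirichlet(3/2, 9/4, 5/2, 13/5, 11)
obs 3: x=4 → posterior Dirichlet(3/2, 9/4, 5/2, 13/5, 12)
obs 4: x=4 → posterior Dirichlet(3/2, 9/4, 5/2, 13/5, 13)
obs 5: x=4 → posterior Dirichlet(3/2, 9/4, 5/2, 13/5, 14)
obs 6: x=2 → posterior Dirichlet(3/2, 9/4, 7/2, 13/5, 14)
obs 7: x=4 → posterior Dirichlet(3/2, 9/4, 7/2, 13/5, 15)
obs 8: x=2 → posterior Dirichlet(3/2, 9/4, 9/2, 13/5, 15)
obs 9: x=4 → posterior Dirichlet(3/2, 9/4, 9/2, 13/5, 16)
obs 10: x=2 → posterior Dirichlet(3/2, 9/4, 11/2, 13/5, 16)
obs 11: x=0 → posterior Dirichlet(5/2, 9/4, 11/2, 13/5, 16)
obs 12: x=0 → posterior Dirichlet(7/2, 9/4, 11/2, 13/5, 16)
obs 13: x=1 → posterior Dirichlet(7/2, 13/4, 11/2, 13/5, 16)
obs 14: x=4 → posterior Dirichlet(7/2, 13/4, 11/2, 13/5, 17)

k = 12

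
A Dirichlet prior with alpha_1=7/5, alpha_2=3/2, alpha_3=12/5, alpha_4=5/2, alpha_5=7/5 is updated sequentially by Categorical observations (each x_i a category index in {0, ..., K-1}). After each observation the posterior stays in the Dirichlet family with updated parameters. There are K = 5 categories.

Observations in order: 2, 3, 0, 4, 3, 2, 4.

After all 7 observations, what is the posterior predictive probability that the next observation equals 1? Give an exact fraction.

obs 1: x=2 → posterior Dirichlet(7/5, 3/2, 17/5, 5/2, 7/5)
obs 2: x=3 → posterior Dirichlet(7/5, 3/2, 17/5, 7/2, 7/5)
obs 3: x=0 → posterior Dirichlet(12/5, 3/2, 17/5, 7/2, 7/5)
obs 4: x=4 → posterior Dirichlet(12/5, 3/2, 17/5, 7/2, 12/5)
obs 5: x=3 → posterior Dirichlet(12/5, 3/2, 17/5, 9/2, 12/5)
obs 6: x=2 → posterior Dirichlet(12/5, 3/2, 22/5, 9/2, 12/5)
obs 7: x=4 → posterior Dirichlet(12/5, 3/2, 22/5, 9/2, 17/5)

5/54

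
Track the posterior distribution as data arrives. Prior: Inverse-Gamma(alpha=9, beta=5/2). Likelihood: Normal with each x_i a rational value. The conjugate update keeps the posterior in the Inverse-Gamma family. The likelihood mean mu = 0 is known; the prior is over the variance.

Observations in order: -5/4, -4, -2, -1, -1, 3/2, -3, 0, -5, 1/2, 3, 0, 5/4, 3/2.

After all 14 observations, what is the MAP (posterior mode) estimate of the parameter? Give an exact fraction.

623/272

obs 1: x=-5/4 → posterior Inverse-Gamma(19/2, 105/32)
obs 2: x=-4 → posterior Inverse-Gamma(10, 361/32)
obs 3: x=-2 → posterior Inverse-Gamma(21/2, 425/32)
obs 4: x=-1 → posterior Inverse-Gamma(11, 441/32)
obs 5: x=-1 → posterior Inverse-Gamma(23/2, 457/32)
obs 6: x=3/2 → posterior Inverse-Gamma(12, 493/32)
obs 7: x=-3 → posterior Inverse-Gamma(25/2, 637/32)
obs 8: x=0 → posterior Inverse-Gamma(13, 637/32)
obs 9: x=-5 → posterior Inverse-Gamma(27/2, 1037/32)
obs 10: x=1/2 → posterior Inverse-Gamma(14, 1041/32)
obs 11: x=3 → posterior Inverse-Gamma(29/2, 1185/32)
obs 12: x=0 → posterior Inverse-Gamma(15, 1185/32)
obs 13: x=5/4 → posterior Inverse-Gamma(31/2, 605/16)
obs 14: x=3/2 → posterior Inverse-Gamma(16, 623/16)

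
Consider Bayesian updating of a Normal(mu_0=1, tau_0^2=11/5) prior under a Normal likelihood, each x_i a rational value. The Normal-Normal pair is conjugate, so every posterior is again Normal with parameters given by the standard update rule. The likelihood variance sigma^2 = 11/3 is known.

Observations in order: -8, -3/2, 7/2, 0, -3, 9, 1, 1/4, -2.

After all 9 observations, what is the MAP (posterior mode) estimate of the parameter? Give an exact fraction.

obs 1: x=-8 → posterior Normal(-19/8, 11/8)
obs 2: x=-3/2 → posterior Normal(-47/22, 1)
obs 3: x=7/2 → posterior Normal(-13/14, 11/14)
obs 4: x=0 → posterior Normal(-13/17, 11/17)
obs 5: x=-3 → posterior Normal(-11/10, 11/20)
obs 6: x=9 → posterior Normal(5/23, 11/23)
obs 7: x=1 → posterior Normal(4/13, 11/26)
obs 8: x=1/4 → posterior Normal(35/116, 11/29)
obs 9: x=-2 → posterior Normal(11/128, 11/32)

11/128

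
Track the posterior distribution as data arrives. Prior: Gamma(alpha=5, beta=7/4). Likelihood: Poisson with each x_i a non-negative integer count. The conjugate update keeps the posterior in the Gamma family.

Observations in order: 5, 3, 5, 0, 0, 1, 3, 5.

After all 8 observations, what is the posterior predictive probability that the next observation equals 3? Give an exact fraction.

obs 1: x=5 → posterior Gamma(10, 11/4)
obs 2: x=3 → posterior Gamma(13, 15/4)
obs 3: x=5 → posterior Gamma(18, 19/4)
obs 4: x=0 → posterior Gamma(18, 23/4)
obs 5: x=0 → posterior Gamma(18, 27/4)
obs 6: x=1 → posterior Gamma(19, 31/4)
obs 7: x=3 → posterior Gamma(22, 35/4)
obs 8: x=5 → posterior Gamma(27, 39/4)

2126634752860121871947524403514441474293546001024/10093776109231555797740541116805209814919811290249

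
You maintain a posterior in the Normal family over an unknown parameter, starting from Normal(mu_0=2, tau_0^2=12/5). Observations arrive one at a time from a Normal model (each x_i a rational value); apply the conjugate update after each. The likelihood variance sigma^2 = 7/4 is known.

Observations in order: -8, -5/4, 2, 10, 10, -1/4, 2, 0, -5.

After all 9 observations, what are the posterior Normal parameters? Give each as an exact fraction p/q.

mu_0=526/467, tau_0^2=84/467

obs 1: x=-8 → posterior Normal(-314/83, 84/83)
obs 2: x=-5/4 → posterior Normal(-374/131, 84/131)
obs 3: x=2 → posterior Normal(-278/179, 84/179)
obs 4: x=10 → posterior Normal(202/227, 84/227)
obs 5: x=10 → posterior Normal(62/25, 84/275)
obs 6: x=-1/4 → posterior Normal(670/323, 84/323)
obs 7: x=2 → posterior Normal(766/371, 12/53)
obs 8: x=0 → posterior Normal(766/419, 84/419)
obs 9: x=-5 → posterior Normal(526/467, 84/467)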